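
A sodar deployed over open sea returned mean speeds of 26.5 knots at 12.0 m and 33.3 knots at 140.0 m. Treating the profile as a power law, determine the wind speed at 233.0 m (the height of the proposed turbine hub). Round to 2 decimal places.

34.92 knots

First find α: α = ln(V₂/V₁)/ln(z₂/z₁) = ln(33.3/26.5)/ln(140.0/12.0) = 0.22841/2.45674 = 0.0930
Extrapolate from 140.0 m to 233.0 m: V₃ = 33.3 × (233.0/140.0)^0.0930 = 33.3 × 1.0485 = 34.9151 knots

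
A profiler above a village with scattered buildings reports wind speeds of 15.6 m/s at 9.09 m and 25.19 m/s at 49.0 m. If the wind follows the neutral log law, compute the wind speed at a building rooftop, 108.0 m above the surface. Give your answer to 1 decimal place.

Log law: V ∝ ln(z/z₀). From the pair, with r = V₁/V₂ = 0.61929,
ln z₀ = (ln z₁ − r·ln z₂)/(1 − r) = (2.2072 − 0.61929×3.8918)/0.38071 = -0.5332 → z₀ = 0.5867 m
V₃ = V₁ · ln(z₃/z₀)/ln(z₁/z₀) = 15.6 × 5.2154/2.7404 = 29.6889 m/s

29.7 m/s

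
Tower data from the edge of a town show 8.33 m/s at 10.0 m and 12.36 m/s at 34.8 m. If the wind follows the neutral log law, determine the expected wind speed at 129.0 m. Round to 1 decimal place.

Log law: V ∝ ln(z/z₀). From the pair, with r = V₁/V₂ = 0.67395,
ln z₀ = (ln z₁ − r·ln z₂)/(1 − r) = (2.3026 − 0.67395×3.5496)/0.32605 = -0.2750 → z₀ = 0.7596 m
V₃ = V₁ · ln(z₃/z₀)/ln(z₁/z₀) = 8.33 × 5.1348/2.5776 = 16.5941 m/s

16.6 m/s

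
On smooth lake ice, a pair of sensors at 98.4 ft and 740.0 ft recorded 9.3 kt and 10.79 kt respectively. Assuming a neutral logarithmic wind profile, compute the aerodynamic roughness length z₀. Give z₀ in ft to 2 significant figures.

Log law: V(z) ∝ ln(z/z₀). With r = V₁/V₂ = 9.3/10.79 = 0.86191,
r · ln(z₂/z₀) = ln(z₁/z₀) ⇒ ln z₀ = (ln z₁ − r·ln z₂)/(1 − r)
ln z₀ = (4.58904 − 0.86191×6.60665) / 0.13809 = -8.0041
z₀ = exp(-8.0041) = 0.0003341 ft

z₀ ≈ 0.00033 ft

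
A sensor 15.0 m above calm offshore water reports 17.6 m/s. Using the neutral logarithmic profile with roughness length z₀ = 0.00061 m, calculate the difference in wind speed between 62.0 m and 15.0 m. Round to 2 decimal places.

2.47 m/s

Log law: V₂ = V₁ · ln(z₂/z₀)/ln(z₁/z₀) = 17.6 × 11.5292/10.1101 = 20.0704 m/s
ΔV = 20.0704 − 17.6 = 2.4704 m/s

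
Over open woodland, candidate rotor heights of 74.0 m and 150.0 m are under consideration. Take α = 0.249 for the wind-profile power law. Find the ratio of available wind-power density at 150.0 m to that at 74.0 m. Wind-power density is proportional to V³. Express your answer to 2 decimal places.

Speed ratio: V_B/V_A = (z_B/z_A)^α = (150.0/74.0)^0.249 = (2.0270)^0.249 = 1.19236
Power-density ratio: P_B/P_A = (V_B/V_A)³ = (1.19236)³ = 1.69521

1.70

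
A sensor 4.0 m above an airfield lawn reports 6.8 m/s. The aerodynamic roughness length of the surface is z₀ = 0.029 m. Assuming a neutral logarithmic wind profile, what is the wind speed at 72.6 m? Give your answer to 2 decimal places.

Log law: V(z) ∝ ln(z/z₀), so V₂/V₁ = ln(z₂/z₀) / ln(z₁/z₀).
ln(72.6/0.029) = 7.8254, ln(4.0/0.029) = 4.9268
V₂ = 6.8 × 7.8254/4.9268 = 6.8 × 1.5884 = 10.8008 m/s

10.80 m/s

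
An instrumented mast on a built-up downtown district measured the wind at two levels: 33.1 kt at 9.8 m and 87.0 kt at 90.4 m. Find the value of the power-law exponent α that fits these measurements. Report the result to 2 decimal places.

Power law: V₂/V₁ = (z₂/z₁)^α ⇒ α = ln(V₂/V₁) / ln(z₂/z₁)
α = ln(87.0/33.1) / ln(90.4/9.8) = ln(2.6284) / ln(9.2245)
  = 0.96637 / 2.22186 = 0.43494

α ≈ 0.43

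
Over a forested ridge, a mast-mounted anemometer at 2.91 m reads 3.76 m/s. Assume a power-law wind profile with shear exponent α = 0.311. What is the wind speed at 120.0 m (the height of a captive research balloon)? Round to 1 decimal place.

12.0 m/s

Power-law profile: V₂ = V₁ · (z₂/z₁)^α
V₂ = 3.76 × (120.0/2.91)^0.311 = 3.76 × (41.2371)^0.311
    = 3.76 × 3.1795 = 11.9548 m/s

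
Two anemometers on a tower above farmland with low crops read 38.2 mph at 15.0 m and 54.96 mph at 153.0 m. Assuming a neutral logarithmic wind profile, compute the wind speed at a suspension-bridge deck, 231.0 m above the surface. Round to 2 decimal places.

57.93 mph

Log law: V ∝ ln(z/z₀). From the pair, with r = V₁/V₂ = 0.69505,
ln z₀ = (ln z₁ − r·ln z₂)/(1 − r) = (2.7081 − 0.69505×5.0304)/0.30495 = -2.5852 → z₀ = 0.07538 m
V₃ = V₁ · ln(z₃/z₀)/ln(z₁/z₀) = 38.2 × 8.0276/5.2933 = 57.9331 mph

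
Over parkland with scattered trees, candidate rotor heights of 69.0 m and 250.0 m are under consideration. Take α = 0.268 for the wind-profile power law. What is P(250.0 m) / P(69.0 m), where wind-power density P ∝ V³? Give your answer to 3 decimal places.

2.815

Speed ratio: V_B/V_A = (z_B/z_A)^α = (250.0/69.0)^0.268 = (3.6232)^0.268 = 1.41201
Power-density ratio: P_B/P_A = (V_B/V_A)³ = (1.41201)³ = 2.81520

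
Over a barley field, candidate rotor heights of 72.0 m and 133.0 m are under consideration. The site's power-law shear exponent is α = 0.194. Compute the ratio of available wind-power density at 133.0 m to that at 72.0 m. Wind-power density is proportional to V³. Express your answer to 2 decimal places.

1.43

Speed ratio: V_B/V_A = (z_B/z_A)^α = (133.0/72.0)^0.194 = (1.8472)^0.194 = 1.12643
Power-density ratio: P_B/P_A = (V_B/V_A)³ = (1.12643)³ = 1.42927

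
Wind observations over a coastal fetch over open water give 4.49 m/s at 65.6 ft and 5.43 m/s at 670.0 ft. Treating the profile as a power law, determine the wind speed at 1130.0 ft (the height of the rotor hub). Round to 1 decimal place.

5.7 m/s

First find α: α = ln(V₂/V₁)/ln(z₂/z₁) = ln(5.43/4.49)/ln(670.0/65.6) = 0.19009/2.32370 = 0.0818
Extrapolate from 670.0 ft to 1130.0 ft: V₃ = 5.43 × (1130.0/670.0)^0.0818 = 5.43 × 1.0437 = 5.6672 m/s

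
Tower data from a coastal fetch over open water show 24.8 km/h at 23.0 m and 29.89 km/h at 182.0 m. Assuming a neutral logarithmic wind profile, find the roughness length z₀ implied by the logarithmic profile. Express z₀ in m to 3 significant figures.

Log law: V(z) ∝ ln(z/z₀). With r = V₁/V₂ = 24.8/29.89 = 0.82971,
r · ln(z₂/z₀) = ln(z₁/z₀) ⇒ ln z₀ = (ln z₁ − r·ln z₂)/(1 − r)
ln z₀ = (3.13549 − 0.82971×5.20401) / 0.17029 = -6.9429
z₀ = exp(-6.9429) = 0.0009654 m

z₀ ≈ 0.000965 m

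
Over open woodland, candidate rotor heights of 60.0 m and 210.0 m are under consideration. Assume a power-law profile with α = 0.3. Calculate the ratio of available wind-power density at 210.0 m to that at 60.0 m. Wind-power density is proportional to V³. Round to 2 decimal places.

Speed ratio: V_B/V_A = (z_B/z_A)^α = (210.0/60.0)^0.3 = (3.5000)^0.3 = 1.45620
Power-density ratio: P_B/P_A = (V_B/V_A)³ = (1.45620)³ = 3.08789

3.09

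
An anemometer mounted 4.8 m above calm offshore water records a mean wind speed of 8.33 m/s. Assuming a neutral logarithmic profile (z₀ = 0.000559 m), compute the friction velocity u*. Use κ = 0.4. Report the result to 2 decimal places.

Log law: V(z) = (u*/κ) · ln(z/z₀) ⇒ u* = κ · V / ln(z/z₀)
u* = 0.4 × 8.33 / ln(4.8/0.000559) = 0.4 × 8.33 / 9.0580
   = 3.3320 / 9.0580 = 0.3679 m/s

u* ≈ 0.37 m/s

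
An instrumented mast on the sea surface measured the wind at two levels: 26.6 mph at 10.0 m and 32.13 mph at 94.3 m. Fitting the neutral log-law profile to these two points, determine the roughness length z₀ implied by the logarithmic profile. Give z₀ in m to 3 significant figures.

Log law: V(z) ∝ ln(z/z₀). With r = V₁/V₂ = 26.6/32.13 = 0.82789,
r · ln(z₂/z₀) = ln(z₁/z₀) ⇒ ln z₀ = (ln z₁ − r·ln z₂)/(1 − r)
ln z₀ = (2.30259 − 0.82789×4.54648) / 0.17211 = -8.4908
z₀ = exp(-8.4908) = 0.0002053 m

z₀ ≈ 0.000205 m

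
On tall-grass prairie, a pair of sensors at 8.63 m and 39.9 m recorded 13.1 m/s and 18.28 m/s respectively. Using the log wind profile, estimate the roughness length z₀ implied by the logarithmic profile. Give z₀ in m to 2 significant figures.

Log law: V(z) ∝ ln(z/z₀). With r = V₁/V₂ = 13.1/18.28 = 0.71663,
r · ln(z₂/z₀) = ln(z₁/z₀) ⇒ ln z₀ = (ln z₁ − r·ln z₂)/(1 − r)
ln z₀ = (2.15524 − 0.71663×3.68638) / 0.28337 = -1.7169
z₀ = exp(-1.7169) = 0.1796 m

z₀ ≈ 0.18 m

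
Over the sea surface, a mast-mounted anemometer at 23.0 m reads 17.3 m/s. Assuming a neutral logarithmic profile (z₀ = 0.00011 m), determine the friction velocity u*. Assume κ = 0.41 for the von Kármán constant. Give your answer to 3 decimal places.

u* ≈ 0.579 m/s

Log law: V(z) = (u*/κ) · ln(z/z₀) ⇒ u* = κ · V / ln(z/z₀)
u* = 0.41 × 17.3 / ln(23.0/0.00011) = 0.41 × 17.3 / 12.2505
   = 7.0930 / 12.2505 = 0.5790 m/s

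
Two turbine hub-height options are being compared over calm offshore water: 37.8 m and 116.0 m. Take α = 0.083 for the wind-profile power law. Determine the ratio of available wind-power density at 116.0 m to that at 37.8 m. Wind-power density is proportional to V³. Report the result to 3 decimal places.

Speed ratio: V_B/V_A = (z_B/z_A)^α = (116.0/37.8)^0.083 = (3.0688)^0.083 = 1.09753
Power-density ratio: P_B/P_A = (V_B/V_A)³ = (1.09753)³ = 1.32207

1.322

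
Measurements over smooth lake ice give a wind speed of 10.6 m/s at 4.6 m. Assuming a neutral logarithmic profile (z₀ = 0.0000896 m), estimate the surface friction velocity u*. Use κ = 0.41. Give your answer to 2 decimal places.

u* ≈ 0.40 m/s

Log law: V(z) = (u*/κ) · ln(z/z₀) ⇒ u* = κ · V / ln(z/z₀)
u* = 0.41 × 10.6 / ln(4.6/0.0000896) = 0.41 × 10.6 / 10.8462
   = 4.3460 / 10.8462 = 0.4007 m/s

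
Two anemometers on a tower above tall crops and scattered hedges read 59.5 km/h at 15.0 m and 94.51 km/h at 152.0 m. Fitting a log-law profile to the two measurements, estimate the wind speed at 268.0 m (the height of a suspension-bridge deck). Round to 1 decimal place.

103.1 km/h

Log law: V ∝ ln(z/z₀). From the pair, with r = V₁/V₂ = 0.62956,
ln z₀ = (ln z₁ − r·ln z₂)/(1 − r) = (2.7081 − 0.62956×5.0239)/0.37044 = -1.2277 → z₀ = 0.2930 m
V₃ = V₁ · ln(z₃/z₀)/ln(z₁/z₀) = 59.5 × 6.8187/3.9358 = 103.0833 km/h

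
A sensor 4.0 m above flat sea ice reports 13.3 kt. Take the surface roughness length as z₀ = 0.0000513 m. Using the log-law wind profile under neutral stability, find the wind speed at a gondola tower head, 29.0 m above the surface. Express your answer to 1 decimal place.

15.6 kt

Log law: V(z) ∝ ln(z/z₀), so V₂/V₁ = ln(z₂/z₀) / ln(z₁/z₀).
ln(29.0/0.0000513) = 13.2451, ln(4.0/0.0000513) = 11.2641
V₂ = 13.3 × 13.2451/11.2641 = 13.3 × 1.1759 = 15.6390 kt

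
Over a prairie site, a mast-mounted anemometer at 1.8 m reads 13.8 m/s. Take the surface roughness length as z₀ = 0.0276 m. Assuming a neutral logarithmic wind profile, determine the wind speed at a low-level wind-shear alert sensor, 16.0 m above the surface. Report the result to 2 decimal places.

21.02 m/s

Log law: V(z) ∝ ln(z/z₀), so V₂/V₁ = ln(z₂/z₀) / ln(z₁/z₀).
ln(16.0/0.0276) = 6.3625, ln(1.8/0.0276) = 4.1777
V₂ = 13.8 × 6.3625/4.1777 = 13.8 × 1.5230 = 21.0169 m/s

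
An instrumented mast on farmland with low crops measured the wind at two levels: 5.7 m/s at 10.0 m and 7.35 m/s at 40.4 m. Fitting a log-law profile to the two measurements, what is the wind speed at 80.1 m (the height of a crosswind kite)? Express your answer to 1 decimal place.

Log law: V ∝ ln(z/z₀). From the pair, with r = V₁/V₂ = 0.77551,
ln z₀ = (ln z₁ − r·ln z₂)/(1 − r) = (2.3026 − 0.77551×3.6988)/0.22449 = -2.5208 → z₀ = 0.08039 m
V₃ = V₁ · ln(z₃/z₀)/ln(z₁/z₀) = 5.7 × 6.9041/4.8234 = 8.1588 m/s

8.2 m/s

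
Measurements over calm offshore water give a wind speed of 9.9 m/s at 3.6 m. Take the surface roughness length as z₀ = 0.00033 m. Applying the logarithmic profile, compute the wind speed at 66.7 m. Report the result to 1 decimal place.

Log law: V(z) ∝ ln(z/z₀), so V₂/V₁ = ln(z₂/z₀) / ln(z₁/z₀).
ln(66.7/0.00033) = 12.2166, ln(3.6/0.00033) = 9.2974
V₂ = 9.9 × 12.2166/9.2974 = 9.9 × 1.3140 = 13.0085 m/s

13.0 m/s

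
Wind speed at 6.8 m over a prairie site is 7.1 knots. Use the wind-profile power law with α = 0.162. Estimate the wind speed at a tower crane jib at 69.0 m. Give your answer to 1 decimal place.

10.3 knots

Power-law profile: V₂ = V₁ · (z₂/z₁)^α
V₂ = 7.1 × (69.0/6.8)^0.162 = 7.1 × (10.1471)^0.162
    = 7.1 × 1.4555 = 10.3344 knots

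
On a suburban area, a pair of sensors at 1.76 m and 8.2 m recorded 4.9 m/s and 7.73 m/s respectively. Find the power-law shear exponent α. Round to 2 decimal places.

α ≈ 0.30

Power law: V₂/V₁ = (z₂/z₁)^α ⇒ α = ln(V₂/V₁) / ln(z₂/z₁)
α = ln(7.73/4.9) / ln(8.2/1.76) = ln(1.5776) / ln(4.6591)
  = 0.45587 / 1.53882 = 0.29625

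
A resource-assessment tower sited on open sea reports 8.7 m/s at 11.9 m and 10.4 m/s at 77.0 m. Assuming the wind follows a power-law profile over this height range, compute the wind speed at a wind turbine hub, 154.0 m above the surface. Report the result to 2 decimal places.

11.11 m/s

First find α: α = ln(V₂/V₁)/ln(z₂/z₁) = ln(10.4/8.7)/ln(77.0/11.9) = 0.17848/1.86727 = 0.0956
Extrapolate from 77.0 m to 154.0 m: V₃ = 10.4 × (154.0/77.0)^0.0956 = 10.4 × 1.0685 = 11.1124 m/s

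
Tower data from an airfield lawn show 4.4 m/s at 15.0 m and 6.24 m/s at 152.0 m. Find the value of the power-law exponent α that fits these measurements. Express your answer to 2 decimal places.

Power law: V₂/V₁ = (z₂/z₁)^α ⇒ α = ln(V₂/V₁) / ln(z₂/z₁)
α = ln(6.24/4.4) / ln(152.0/15.0) = ln(1.4182) / ln(10.1333)
  = 0.34938 / 2.31583 = 0.15086

α ≈ 0.15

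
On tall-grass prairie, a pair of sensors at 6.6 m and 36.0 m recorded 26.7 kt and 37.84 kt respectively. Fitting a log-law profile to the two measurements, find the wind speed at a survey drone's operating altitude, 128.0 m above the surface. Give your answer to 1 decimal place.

Log law: V ∝ ln(z/z₀). From the pair, with r = V₁/V₂ = 0.70560,
ln z₀ = (ln z₁ − r·ln z₂)/(1 − r) = (1.8871 − 0.70560×3.5835)/0.29440 = -2.1789 → z₀ = 0.1132 m
V₃ = V₁ · ln(z₃/z₀)/ln(z₁/z₀) = 26.7 × 7.0310/4.0660 = 46.1699 kt

46.2 kt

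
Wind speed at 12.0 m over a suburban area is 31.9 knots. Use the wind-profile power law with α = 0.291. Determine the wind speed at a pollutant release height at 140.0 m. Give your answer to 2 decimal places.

65.20 knots

Power-law profile: V₂ = V₁ · (z₂/z₁)^α
V₂ = 31.9 × (140.0/12.0)^0.291 = 31.9 × (11.6667)^0.291
    = 31.9 × 2.0440 = 65.2037 knots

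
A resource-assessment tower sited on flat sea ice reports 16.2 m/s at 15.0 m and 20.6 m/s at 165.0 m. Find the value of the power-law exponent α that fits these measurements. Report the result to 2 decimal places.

α ≈ 0.10

Power law: V₂/V₁ = (z₂/z₁)^α ⇒ α = ln(V₂/V₁) / ln(z₂/z₁)
α = ln(20.6/16.2) / ln(165.0/15.0) = ln(1.2716) / ln(11.0000)
  = 0.24028 / 2.39790 = 0.10020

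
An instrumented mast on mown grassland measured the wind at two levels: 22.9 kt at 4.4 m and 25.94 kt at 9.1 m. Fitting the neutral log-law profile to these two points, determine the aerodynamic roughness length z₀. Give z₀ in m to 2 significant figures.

Log law: V(z) ∝ ln(z/z₀). With r = V₁/V₂ = 22.9/25.94 = 0.88281,
r · ln(z₂/z₀) = ln(z₁/z₀) ⇒ ln z₀ = (ln z₁ − r·ln z₂)/(1 − r)
ln z₀ = (1.48160 − 0.88281×2.20827) / 0.11719 = -3.9923
z₀ = exp(-3.9923) = 0.01846 m

z₀ ≈ 0.018 m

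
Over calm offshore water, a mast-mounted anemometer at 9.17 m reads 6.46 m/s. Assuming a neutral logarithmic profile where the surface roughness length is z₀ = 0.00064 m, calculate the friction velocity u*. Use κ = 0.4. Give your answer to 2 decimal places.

Log law: V(z) = (u*/κ) · ln(z/z₀) ⇒ u* = κ · V / ln(z/z₀)
u* = 0.4 × 6.46 / ln(9.17/0.00064) = 0.4 × 6.46 / 9.5700
   = 2.5840 / 9.5700 = 0.2700 m/s

u* ≈ 0.27 m/s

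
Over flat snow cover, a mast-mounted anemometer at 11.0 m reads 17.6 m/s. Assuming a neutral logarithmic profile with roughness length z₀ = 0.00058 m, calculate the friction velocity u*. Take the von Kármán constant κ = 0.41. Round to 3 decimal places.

u* ≈ 0.733 m/s

Log law: V(z) = (u*/κ) · ln(z/z₀) ⇒ u* = κ · V / ln(z/z₀)
u* = 0.41 × 17.6 / ln(11.0/0.00058) = 0.41 × 17.6 / 9.8504
   = 7.2160 / 9.8504 = 0.7326 m/s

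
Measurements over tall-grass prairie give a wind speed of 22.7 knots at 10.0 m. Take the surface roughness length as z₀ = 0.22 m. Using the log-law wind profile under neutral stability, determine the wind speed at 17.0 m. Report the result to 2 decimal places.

Log law: V(z) ∝ ln(z/z₀), so V₂/V₁ = ln(z₂/z₀) / ln(z₁/z₀).
ln(17.0/0.22) = 4.3473, ln(10.0/0.22) = 3.8167
V₂ = 22.7 × 4.3473/3.8167 = 22.7 × 1.1390 = 25.8559 knots

25.86 knots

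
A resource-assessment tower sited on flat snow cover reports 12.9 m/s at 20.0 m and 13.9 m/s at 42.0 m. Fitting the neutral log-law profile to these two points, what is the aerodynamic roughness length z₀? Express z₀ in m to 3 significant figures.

z₀ ≈ 0.00139 m

Log law: V(z) ∝ ln(z/z₀). With r = V₁/V₂ = 12.9/13.9 = 0.92806,
r · ln(z₂/z₀) = ln(z₁/z₀) ⇒ ln z₀ = (ln z₁ − r·ln z₂)/(1 − r)
ln z₀ = (2.99573 − 0.92806×3.73767) / 0.07194 = -6.5753
z₀ = exp(-6.5753) = 0.001394 m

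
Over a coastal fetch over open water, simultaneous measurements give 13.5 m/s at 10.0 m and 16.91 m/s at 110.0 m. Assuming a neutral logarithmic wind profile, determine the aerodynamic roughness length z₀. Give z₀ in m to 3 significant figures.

Log law: V(z) ∝ ln(z/z₀). With r = V₁/V₂ = 13.5/16.91 = 0.79834,
r · ln(z₂/z₀) = ln(z₁/z₀) ⇒ ln z₀ = (ln z₁ − r·ln z₂)/(1 − r)
ln z₀ = (2.30259 − 0.79834×4.70048) / 0.20166 = -7.1905
z₀ = exp(-7.1905) = 0.0007537 m

z₀ ≈ 0.000754 m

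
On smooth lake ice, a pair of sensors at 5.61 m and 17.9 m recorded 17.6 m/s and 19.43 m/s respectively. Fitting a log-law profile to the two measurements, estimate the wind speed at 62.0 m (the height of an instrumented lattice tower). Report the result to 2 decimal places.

21.39 m/s

Log law: V ∝ ln(z/z₀). From the pair, with r = V₁/V₂ = 0.90582,
ln z₀ = (ln z₁ − r·ln z₂)/(1 − r) = (1.7246 − 0.90582×2.8848)/0.09418 = -9.4341 → z₀ = 0.00007995 m
V₃ = V₁ · ln(z₃/z₀)/ln(z₁/z₀) = 17.6 × 13.5613/11.1587 = 21.3895 m/s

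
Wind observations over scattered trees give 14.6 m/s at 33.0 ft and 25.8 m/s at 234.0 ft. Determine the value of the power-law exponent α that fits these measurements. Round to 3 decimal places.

Power law: V₂/V₁ = (z₂/z₁)^α ⇒ α = ln(V₂/V₁) / ln(z₂/z₁)
α = ln(25.8/14.6) / ln(234.0/33.0) = ln(1.7671) / ln(7.0909)
  = 0.56935 / 1.95881 = 0.29066

α ≈ 0.291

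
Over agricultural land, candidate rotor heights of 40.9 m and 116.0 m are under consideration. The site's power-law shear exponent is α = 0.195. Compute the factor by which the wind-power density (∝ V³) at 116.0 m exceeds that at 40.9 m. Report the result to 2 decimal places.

1.84

Speed ratio: V_B/V_A = (z_B/z_A)^α = (116.0/40.9)^0.195 = (2.8362)^0.195 = 1.22542
Power-density ratio: P_B/P_A = (V_B/V_A)³ = (1.22542)³ = 1.84014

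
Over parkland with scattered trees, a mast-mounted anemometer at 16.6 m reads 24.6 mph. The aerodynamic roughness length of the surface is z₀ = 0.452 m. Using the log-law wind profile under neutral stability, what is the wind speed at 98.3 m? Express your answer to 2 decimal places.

Log law: V(z) ∝ ln(z/z₀), so V₂/V₁ = ln(z₂/z₀) / ln(z₁/z₀).
ln(98.3/0.452) = 5.3821, ln(16.6/0.452) = 3.6035
V₂ = 24.6 × 5.3821/3.6035 = 24.6 × 1.4936 = 36.7422 mph

36.74 mph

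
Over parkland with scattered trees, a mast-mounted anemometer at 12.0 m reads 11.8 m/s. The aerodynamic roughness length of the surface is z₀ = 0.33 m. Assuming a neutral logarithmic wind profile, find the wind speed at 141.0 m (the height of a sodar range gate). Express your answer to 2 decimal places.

19.89 m/s

Log law: V(z) ∝ ln(z/z₀), so V₂/V₁ = ln(z₂/z₀) / ln(z₁/z₀).
ln(141.0/0.33) = 6.0574, ln(12.0/0.33) = 3.5936
V₂ = 11.8 × 6.0574/3.5936 = 11.8 × 1.6856 = 19.8904 m/s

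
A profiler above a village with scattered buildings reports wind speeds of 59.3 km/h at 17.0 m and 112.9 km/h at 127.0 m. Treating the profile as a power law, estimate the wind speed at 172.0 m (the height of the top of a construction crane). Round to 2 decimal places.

First find α: α = ln(V₂/V₁)/ln(z₂/z₁) = ln(112.9/59.3)/ln(127.0/17.0) = 0.64389/2.01097 = 0.3202
Extrapolate from 127.0 m to 172.0 m: V₃ = 112.9 × (172.0/127.0)^0.3202 = 112.9 × 1.1020 = 124.4145 km/h

124.41 km/h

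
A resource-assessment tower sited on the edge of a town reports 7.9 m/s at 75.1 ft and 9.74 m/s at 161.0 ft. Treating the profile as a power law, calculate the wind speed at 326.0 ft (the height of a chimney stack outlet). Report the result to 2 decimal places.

First find α: α = ln(V₂/V₁)/ln(z₂/z₁) = ln(9.74/7.9)/ln(161.0/75.1) = 0.20938/0.76258 = 0.2746
Extrapolate from 161.0 ft to 326.0 ft: V₃ = 9.74 × (326.0/161.0)^0.2746 = 9.74 × 1.2137 = 11.8218 m/s

11.82 m/s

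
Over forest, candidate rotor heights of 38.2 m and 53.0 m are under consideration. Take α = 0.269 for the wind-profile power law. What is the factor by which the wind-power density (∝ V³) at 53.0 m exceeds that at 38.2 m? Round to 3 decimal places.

Speed ratio: V_B/V_A = (z_B/z_A)^α = (53.0/38.2)^0.269 = (1.3874)^0.269 = 1.09208
Power-density ratio: P_B/P_A = (V_B/V_A)³ = (1.09208)³ = 1.30246

1.302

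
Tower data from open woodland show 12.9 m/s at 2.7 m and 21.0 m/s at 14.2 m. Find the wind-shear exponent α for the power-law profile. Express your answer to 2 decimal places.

Power law: V₂/V₁ = (z₂/z₁)^α ⇒ α = ln(V₂/V₁) / ln(z₂/z₁)
α = ln(21.0/12.9) / ln(14.2/2.7) = ln(1.6279) / ln(5.2593)
  = 0.48730 / 1.65999 = 0.29355

α ≈ 0.29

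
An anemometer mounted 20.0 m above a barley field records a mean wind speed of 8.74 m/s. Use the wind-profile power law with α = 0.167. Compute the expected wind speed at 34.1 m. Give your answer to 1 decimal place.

Power-law profile: V₂ = V₁ · (z₂/z₁)^α
V₂ = 8.74 × (34.1/20.0)^0.167 = 8.74 × (1.7050)^0.167
    = 8.74 × 1.0932 = 9.5545 m/s

9.6 m/s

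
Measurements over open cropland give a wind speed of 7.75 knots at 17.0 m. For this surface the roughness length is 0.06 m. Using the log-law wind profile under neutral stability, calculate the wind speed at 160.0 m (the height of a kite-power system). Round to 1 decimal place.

10.8 knots

Log law: V(z) ∝ ln(z/z₀), so V₂/V₁ = ln(z₂/z₀) / ln(z₁/z₀).
ln(160.0/0.06) = 7.8886, ln(17.0/0.06) = 5.6466
V₂ = 7.75 × 7.8886/5.6466 = 7.75 × 1.3970 = 10.8271 knots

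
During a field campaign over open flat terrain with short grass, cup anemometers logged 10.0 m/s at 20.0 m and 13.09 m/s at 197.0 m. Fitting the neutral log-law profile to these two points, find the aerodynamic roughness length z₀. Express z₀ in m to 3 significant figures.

z₀ ≈ 0.0122 m

Log law: V(z) ∝ ln(z/z₀). With r = V₁/V₂ = 10.0/13.09 = 0.76394,
r · ln(z₂/z₀) = ln(z₁/z₀) ⇒ ln z₀ = (ln z₁ − r·ln z₂)/(1 − r)
ln z₀ = (2.99573 − 0.76394×5.28320) / 0.23606 = -4.4071
z₀ = exp(-4.4071) = 0.01219 m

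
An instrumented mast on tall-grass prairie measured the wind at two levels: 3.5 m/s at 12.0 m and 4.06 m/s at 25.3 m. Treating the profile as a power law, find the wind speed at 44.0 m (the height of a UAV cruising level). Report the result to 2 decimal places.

First find α: α = ln(V₂/V₁)/ln(z₂/z₁) = ln(4.06/3.5)/ln(25.3/12.0) = 0.14842/0.74590 = 0.1990
Extrapolate from 25.3 m to 44.0 m: V₃ = 4.06 × (44.0/25.3)^0.1990 = 4.06 × 1.1164 = 4.5326 m/s

4.53 m/s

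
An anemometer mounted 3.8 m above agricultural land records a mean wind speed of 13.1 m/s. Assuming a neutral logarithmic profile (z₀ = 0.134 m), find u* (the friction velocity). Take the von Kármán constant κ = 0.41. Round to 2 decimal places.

Log law: V(z) = (u*/κ) · ln(z/z₀) ⇒ u* = κ · V / ln(z/z₀)
u* = 0.41 × 13.1 / ln(3.8/0.134) = 0.41 × 13.1 / 3.3449
   = 5.3710 / 3.3449 = 1.6057 m/s

u* ≈ 1.61 m/s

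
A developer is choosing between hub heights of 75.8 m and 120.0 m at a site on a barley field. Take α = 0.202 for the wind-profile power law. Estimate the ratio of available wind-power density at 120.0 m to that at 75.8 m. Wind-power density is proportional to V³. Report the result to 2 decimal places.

Speed ratio: V_B/V_A = (z_B/z_A)^α = (120.0/75.8)^0.202 = (1.5831)^0.202 = 1.09724
Power-density ratio: P_B/P_A = (V_B/V_A)³ = (1.09724)³ = 1.32100

1.32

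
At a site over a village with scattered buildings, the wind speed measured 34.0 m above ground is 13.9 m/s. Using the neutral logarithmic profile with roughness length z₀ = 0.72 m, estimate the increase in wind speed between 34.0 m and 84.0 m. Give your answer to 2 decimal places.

Log law: V₂ = V₁ · ln(z₂/z₀)/ln(z₁/z₀) = 13.9 × 4.7593/3.8549 = 17.1613 m/s
ΔV = 17.1613 − 13.9 = 3.2613 m/s

3.26 m/s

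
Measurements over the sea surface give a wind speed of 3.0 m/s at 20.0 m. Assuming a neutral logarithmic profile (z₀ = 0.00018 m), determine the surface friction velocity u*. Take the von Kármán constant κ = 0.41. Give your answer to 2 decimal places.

Log law: V(z) = (u*/κ) · ln(z/z₀) ⇒ u* = κ · V / ln(z/z₀)
u* = 0.41 × 3.0 / ln(20.0/0.00018) = 0.41 × 3.0 / 11.6183
   = 1.2300 / 11.6183 = 0.1059 m/s

u* ≈ 0.11 m/s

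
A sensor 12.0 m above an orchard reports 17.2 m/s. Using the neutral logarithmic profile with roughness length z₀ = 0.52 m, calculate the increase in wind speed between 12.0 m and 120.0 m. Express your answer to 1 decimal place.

Log law: V₂ = V₁ · ln(z₂/z₀)/ln(z₁/z₀) = 17.2 × 5.4414/3.1388 = 29.8176 m/s
ΔV = 29.8176 − 17.2 = 12.6176 m/s

12.6 m/s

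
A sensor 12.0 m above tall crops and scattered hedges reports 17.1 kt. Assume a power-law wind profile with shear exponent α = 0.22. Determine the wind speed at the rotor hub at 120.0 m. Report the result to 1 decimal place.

28.4 kt

Power-law profile: V₂ = V₁ · (z₂/z₁)^α
V₂ = 17.1 × (120.0/12.0)^0.22 = 17.1 × (10.0000)^0.22
    = 17.1 × 1.6596 = 28.3789 kt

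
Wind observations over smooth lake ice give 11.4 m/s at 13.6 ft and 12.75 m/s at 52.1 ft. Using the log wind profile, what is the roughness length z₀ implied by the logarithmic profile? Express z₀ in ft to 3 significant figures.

Log law: V(z) ∝ ln(z/z₀). With r = V₁/V₂ = 11.4/12.75 = 0.89412,
r · ln(z₂/z₀) = ln(z₁/z₀) ⇒ ln z₀ = (ln z₁ − r·ln z₂)/(1 − r)
ln z₀ = (2.61007 − 0.89412×3.95316) / 0.10588 = -8.7316
z₀ = exp(-8.7316) = 0.0001614 ft

z₀ ≈ 0.000161 ft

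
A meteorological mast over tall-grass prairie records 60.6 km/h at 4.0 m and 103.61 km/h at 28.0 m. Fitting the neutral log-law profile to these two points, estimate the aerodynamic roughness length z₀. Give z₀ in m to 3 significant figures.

z₀ ≈ 0.258 m

Log law: V(z) ∝ ln(z/z₀). With r = V₁/V₂ = 60.6/103.61 = 0.58489,
r · ln(z₂/z₀) = ln(z₁/z₀) ⇒ ln z₀ = (ln z₁ − r·ln z₂)/(1 − r)
ln z₀ = (1.38629 − 0.58489×3.33220) / 0.41511 = -1.3554
z₀ = exp(-1.3554) = 0.2578 m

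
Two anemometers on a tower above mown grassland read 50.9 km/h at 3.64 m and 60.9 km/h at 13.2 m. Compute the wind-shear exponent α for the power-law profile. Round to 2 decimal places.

Power law: V₂/V₁ = (z₂/z₁)^α ⇒ α = ln(V₂/V₁) / ln(z₂/z₁)
α = ln(60.9/50.9) / ln(13.2/3.64) = ln(1.1965) / ln(3.6264)
  = 0.17937 / 1.28823 = 0.13924

α ≈ 0.14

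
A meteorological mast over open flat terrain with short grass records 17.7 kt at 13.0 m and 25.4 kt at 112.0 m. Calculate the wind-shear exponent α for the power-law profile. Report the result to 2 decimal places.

Power law: V₂/V₁ = (z₂/z₁)^α ⇒ α = ln(V₂/V₁) / ln(z₂/z₁)
α = ln(25.4/17.7) / ln(112.0/13.0) = ln(1.4350) / ln(8.6154)
  = 0.36118 / 2.15355 = 0.16772

α ≈ 0.17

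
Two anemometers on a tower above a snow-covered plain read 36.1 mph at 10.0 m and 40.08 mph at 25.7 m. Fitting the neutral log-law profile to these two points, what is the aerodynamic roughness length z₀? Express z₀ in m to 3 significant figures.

Log law: V(z) ∝ ln(z/z₀). With r = V₁/V₂ = 36.1/40.08 = 0.90070,
r · ln(z₂/z₀) = ln(z₁/z₀) ⇒ ln z₀ = (ln z₁ − r·ln z₂)/(1 − r)
ln z₀ = (2.30259 − 0.90070×3.24649) / 0.09930 = -6.2590
z₀ = exp(-6.2590) = 0.001913 m

z₀ ≈ 0.00191 m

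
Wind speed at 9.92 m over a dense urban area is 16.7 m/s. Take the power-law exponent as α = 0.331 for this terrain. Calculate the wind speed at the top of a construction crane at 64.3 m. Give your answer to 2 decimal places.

Power-law profile: V₂ = V₁ · (z₂/z₁)^α
V₂ = 16.7 × (64.3/9.92)^0.331 = 16.7 × (6.4819)^0.331
    = 16.7 × 1.8564 = 31.0019 m/s

31.00 m/s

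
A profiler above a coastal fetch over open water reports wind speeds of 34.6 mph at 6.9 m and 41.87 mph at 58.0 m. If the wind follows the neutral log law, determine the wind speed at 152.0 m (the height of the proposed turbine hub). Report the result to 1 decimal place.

Log law: V ∝ ln(z/z₀). From the pair, with r = V₁/V₂ = 0.82637,
ln z₀ = (ln z₁ − r·ln z₂)/(1 − r) = (1.9315 − 0.82637×4.0604)/0.17363 = -8.2006 → z₀ = 0.0002745 m
V₃ = V₁ · ln(z₃/z₀)/ln(z₁/z₀) = 34.6 × 13.2245/10.1321 = 45.1600 mph

45.2 mph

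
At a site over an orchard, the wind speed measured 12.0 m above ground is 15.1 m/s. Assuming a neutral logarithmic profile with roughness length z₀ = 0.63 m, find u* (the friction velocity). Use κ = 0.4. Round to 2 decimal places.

u* ≈ 2.05 m/s

Log law: V(z) = (u*/κ) · ln(z/z₀) ⇒ u* = κ · V / ln(z/z₀)
u* = 0.4 × 15.1 / ln(12.0/0.63) = 0.4 × 15.1 / 2.9469
   = 6.0400 / 2.9469 = 2.0496 m/s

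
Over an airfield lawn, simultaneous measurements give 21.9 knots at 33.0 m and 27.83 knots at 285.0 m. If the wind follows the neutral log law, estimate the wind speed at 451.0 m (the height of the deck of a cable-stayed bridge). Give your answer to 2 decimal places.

29.09 knots

Log law: V ∝ ln(z/z₀). From the pair, with r = V₁/V₂ = 0.78692,
ln z₀ = (ln z₁ − r·ln z₂)/(1 − r) = (3.4965 − 0.78692×5.6525)/0.21308 = -4.4657 → z₀ = 0.01150 m
V₃ = V₁ · ln(z₃/z₀)/ln(z₁/z₀) = 21.9 × 10.5772/7.9622 = 29.0924 knots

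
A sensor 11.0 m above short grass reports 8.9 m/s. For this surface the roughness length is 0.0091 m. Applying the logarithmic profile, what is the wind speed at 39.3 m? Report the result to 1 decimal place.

Log law: V(z) ∝ ln(z/z₀), so V₂/V₁ = ln(z₂/z₀) / ln(z₁/z₀).
ln(39.3/0.0091) = 8.3707, ln(11.0/0.0091) = 7.0974
V₂ = 8.9 × 8.3707/7.0974 = 8.9 × 1.1794 = 10.4967 m/s

10.5 m/s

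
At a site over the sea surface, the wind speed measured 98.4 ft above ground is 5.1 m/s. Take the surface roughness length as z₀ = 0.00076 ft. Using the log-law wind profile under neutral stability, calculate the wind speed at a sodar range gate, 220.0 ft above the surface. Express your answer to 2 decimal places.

Log law: V(z) ∝ ln(z/z₀), so V₂/V₁ = ln(z₂/z₀) / ln(z₁/z₀).
ln(220.0/0.00076) = 12.5758, ln(98.4/0.00076) = 11.7712
V₂ = 5.1 × 12.5758/11.7712 = 5.1 × 1.0684 = 5.4486 m/s

5.45 m/s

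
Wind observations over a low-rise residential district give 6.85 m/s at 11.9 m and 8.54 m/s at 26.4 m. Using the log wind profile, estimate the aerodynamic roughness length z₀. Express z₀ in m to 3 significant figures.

Log law: V(z) ∝ ln(z/z₀). With r = V₁/V₂ = 6.85/8.54 = 0.80211,
r · ln(z₂/z₀) = ln(z₁/z₀) ⇒ ln z₀ = (ln z₁ − r·ln z₂)/(1 − r)
ln z₀ = (2.47654 − 0.80211×3.27336) / 0.19789 = -0.7532
z₀ = exp(-0.7532) = 0.4709 m

z₀ ≈ 0.471 m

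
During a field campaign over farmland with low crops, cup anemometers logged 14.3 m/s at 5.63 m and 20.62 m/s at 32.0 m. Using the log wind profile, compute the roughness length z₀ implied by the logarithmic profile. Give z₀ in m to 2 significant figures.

Log law: V(z) ∝ ln(z/z₀). With r = V₁/V₂ = 14.3/20.62 = 0.69350,
r · ln(z₂/z₀) = ln(z₁/z₀) ⇒ ln z₀ = (ln z₁ − r·ln z₂)/(1 − r)
ln z₀ = (1.72811 − 0.69350×3.46574) / 0.30650 = -2.2035
z₀ = exp(-2.2035) = 0.1104 m

z₀ ≈ 0.11 m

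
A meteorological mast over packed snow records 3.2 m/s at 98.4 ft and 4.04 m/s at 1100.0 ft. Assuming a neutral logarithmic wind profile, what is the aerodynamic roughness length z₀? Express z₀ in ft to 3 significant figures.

Log law: V(z) ∝ ln(z/z₀). With r = V₁/V₂ = 3.2/4.04 = 0.79208,
r · ln(z₂/z₀) = ln(z₁/z₀) ⇒ ln z₀ = (ln z₁ − r·ln z₂)/(1 − r)
ln z₀ = (4.58904 − 0.79208×7.00307) / 0.20792 = -4.6072
z₀ = exp(-4.6072) = 0.009979 ft

z₀ ≈ 0.00998 ft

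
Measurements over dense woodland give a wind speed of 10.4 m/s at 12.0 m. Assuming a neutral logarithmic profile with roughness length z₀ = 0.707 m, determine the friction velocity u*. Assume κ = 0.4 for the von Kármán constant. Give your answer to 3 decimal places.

u* ≈ 1.469 m/s

Log law: V(z) = (u*/κ) · ln(z/z₀) ⇒ u* = κ · V / ln(z/z₀)
u* = 0.4 × 10.4 / ln(12.0/0.707) = 0.4 × 10.4 / 2.8316
   = 4.1600 / 2.8316 = 1.4691 m/s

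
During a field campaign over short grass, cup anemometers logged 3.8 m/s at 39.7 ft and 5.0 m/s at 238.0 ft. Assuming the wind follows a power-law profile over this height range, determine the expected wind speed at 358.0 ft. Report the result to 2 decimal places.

First find α: α = ln(V₂/V₁)/ln(z₂/z₁) = ln(5.0/3.8)/ln(238.0/39.7) = 0.27444/1.79092 = 0.1532
Extrapolate from 238.0 ft to 358.0 ft: V₃ = 5.0 × (358.0/238.0)^0.1532 = 5.0 × 1.0646 = 5.3228 m/s

5.32 m/s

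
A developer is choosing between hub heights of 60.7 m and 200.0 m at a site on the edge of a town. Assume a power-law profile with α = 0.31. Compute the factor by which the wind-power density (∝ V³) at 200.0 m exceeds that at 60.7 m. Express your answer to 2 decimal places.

3.03

Speed ratio: V_B/V_A = (z_B/z_A)^α = (200.0/60.7)^0.31 = (3.2949)^0.31 = 1.44721
Power-density ratio: P_B/P_A = (V_B/V_A)³ = (1.44721)³ = 3.03105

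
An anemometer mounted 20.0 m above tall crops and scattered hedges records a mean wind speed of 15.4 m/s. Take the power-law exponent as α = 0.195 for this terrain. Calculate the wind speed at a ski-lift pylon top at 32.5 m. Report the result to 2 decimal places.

16.93 m/s

Power-law profile: V₂ = V₁ · (z₂/z₁)^α
V₂ = 15.4 × (32.5/20.0)^0.195 = 15.4 × (1.6250)^0.195
    = 15.4 × 1.0993 = 16.9292 m/s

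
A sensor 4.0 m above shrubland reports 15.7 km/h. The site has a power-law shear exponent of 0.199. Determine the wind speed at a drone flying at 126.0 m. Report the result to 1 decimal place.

31.2 km/h

Power-law profile: V₂ = V₁ · (z₂/z₁)^α
V₂ = 15.7 × (126.0/4.0)^0.199 = 15.7 × (31.5000)^0.199
    = 15.7 × 1.9868 = 31.1935 km/h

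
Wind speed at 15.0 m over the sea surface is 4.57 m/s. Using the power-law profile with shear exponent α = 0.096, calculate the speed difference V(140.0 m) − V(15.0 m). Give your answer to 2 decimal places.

1.09 m/s

Power law: V₂ = V₁ · (z₂/z₁)^α = 4.57 × (9.3333)^0.096 = 5.6629 m/s
ΔV = 5.6629 − 4.57 = 1.0929 m/s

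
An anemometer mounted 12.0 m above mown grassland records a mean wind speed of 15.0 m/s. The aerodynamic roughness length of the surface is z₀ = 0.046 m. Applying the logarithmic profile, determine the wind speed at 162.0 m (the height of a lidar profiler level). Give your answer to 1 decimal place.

Log law: V(z) ∝ ln(z/z₀), so V₂/V₁ = ln(z₂/z₀) / ln(z₁/z₀).
ln(162.0/0.046) = 8.1667, ln(12.0/0.046) = 5.5640
V₂ = 15.0 × 8.1667/5.5640 = 15.0 × 1.4678 = 22.0166 m/s

22.0 m/s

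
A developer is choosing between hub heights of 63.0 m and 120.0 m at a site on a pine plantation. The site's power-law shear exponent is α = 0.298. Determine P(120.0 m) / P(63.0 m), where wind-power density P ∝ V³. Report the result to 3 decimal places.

Speed ratio: V_B/V_A = (z_B/z_A)^α = (120.0/63.0)^0.298 = (1.9048)^0.298 = 1.21169
Power-density ratio: P_B/P_A = (V_B/V_A)³ = (1.21169)³ = 1.77901

1.779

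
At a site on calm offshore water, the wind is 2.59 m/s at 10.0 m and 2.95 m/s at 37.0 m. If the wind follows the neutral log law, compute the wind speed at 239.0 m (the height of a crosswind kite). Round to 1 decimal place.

Log law: V ∝ ln(z/z₀). From the pair, with r = V₁/V₂ = 0.87797,
ln z₀ = (ln z₁ − r·ln z₂)/(1 − r) = (2.3026 − 0.87797×3.6109)/0.12203 = -7.1101 → z₀ = 0.0008168 m
V₃ = V₁ · ln(z₃/z₀)/ln(z₁/z₀) = 2.59 × 12.5866/9.4127 = 3.4633 m/s

3.5 m/s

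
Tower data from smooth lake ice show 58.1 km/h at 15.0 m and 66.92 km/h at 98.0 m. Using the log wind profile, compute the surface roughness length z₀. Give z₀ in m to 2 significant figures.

Log law: V(z) ∝ ln(z/z₀). With r = V₁/V₂ = 58.1/66.92 = 0.86820,
r · ln(z₂/z₀) = ln(z₁/z₀) ⇒ ln z₀ = (ln z₁ − r·ln z₂)/(1 − r)
ln z₀ = (2.70805 − 0.86820×4.58497) / 0.13180 = -9.6558
z₀ = exp(-9.6558) = 0.00006405 m

z₀ ≈ 0.000064 m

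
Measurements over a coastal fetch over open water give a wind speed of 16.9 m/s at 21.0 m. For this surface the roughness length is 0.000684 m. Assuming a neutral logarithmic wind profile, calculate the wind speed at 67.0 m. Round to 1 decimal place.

18.8 m/s

Log law: V(z) ∝ ln(z/z₀), so V₂/V₁ = ln(z₂/z₀) / ln(z₁/z₀).
ln(67.0/0.000684) = 11.4922, ln(21.0/0.000684) = 10.3321
V₂ = 16.9 × 11.4922/10.3321 = 16.9 × 1.1123 = 18.7977 m/s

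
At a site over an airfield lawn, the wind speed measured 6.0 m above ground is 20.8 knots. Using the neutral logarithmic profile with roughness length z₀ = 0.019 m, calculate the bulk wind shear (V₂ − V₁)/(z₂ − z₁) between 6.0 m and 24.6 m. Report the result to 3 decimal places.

0.274 knots/m

Log law: V₂ = V₁ · ln(z₂/z₀)/ln(z₁/z₀) = 20.8 × 7.1661/5.7551 = 25.8996 knots
ΔV/Δz = (25.8996 − 20.8)/(24.6 − 6.0) = 5.0996/18.6000 = 0.27417 knots/m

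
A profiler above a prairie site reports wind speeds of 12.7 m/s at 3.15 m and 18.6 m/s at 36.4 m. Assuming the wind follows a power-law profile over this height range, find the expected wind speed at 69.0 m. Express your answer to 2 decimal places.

First find α: α = ln(V₂/V₁)/ln(z₂/z₁) = ln(18.6/12.7)/ln(36.4/3.15) = 0.38156/2.44717 = 0.1559
Extrapolate from 36.4 m to 69.0 m: V₃ = 18.6 × (69.0/36.4)^0.1559 = 18.6 × 1.1049 = 20.5503 m/s

20.55 m/s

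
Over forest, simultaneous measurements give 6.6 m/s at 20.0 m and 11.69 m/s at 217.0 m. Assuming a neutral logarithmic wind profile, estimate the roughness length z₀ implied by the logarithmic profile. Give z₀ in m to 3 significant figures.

z₀ ≈ 0.909 m

Log law: V(z) ∝ ln(z/z₀). With r = V₁/V₂ = 6.6/11.69 = 0.56459,
r · ln(z₂/z₀) = ln(z₁/z₀) ⇒ ln z₀ = (ln z₁ − r·ln z₂)/(1 − r)
ln z₀ = (2.99573 − 0.56459×5.37990) / 0.43541 = -0.0957
z₀ = exp(-0.0957) = 0.9087 m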